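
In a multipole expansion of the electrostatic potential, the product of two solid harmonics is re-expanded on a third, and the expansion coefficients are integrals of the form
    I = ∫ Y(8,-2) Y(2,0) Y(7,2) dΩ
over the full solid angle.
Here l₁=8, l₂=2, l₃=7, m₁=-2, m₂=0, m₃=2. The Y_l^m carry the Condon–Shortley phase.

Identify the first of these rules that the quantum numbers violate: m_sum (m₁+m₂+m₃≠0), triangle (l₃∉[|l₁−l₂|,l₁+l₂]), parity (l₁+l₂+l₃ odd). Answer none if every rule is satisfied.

m₁+m₂+m₃ = -2 + 0 + 2 = 0  ✓
triangle: |8−2|=6 ≤ l₃=7 ≤ 8+2=10  ✓
parity: l₁+l₂+l₃ = 17 is odd  ✗

parity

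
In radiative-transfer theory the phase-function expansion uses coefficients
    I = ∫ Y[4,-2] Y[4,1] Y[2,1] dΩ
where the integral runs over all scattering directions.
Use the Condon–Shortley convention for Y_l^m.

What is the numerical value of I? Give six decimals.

0.127700

Checks pass: Σm=0; 10 even; l₃=2∈[0,8].
(2·4+1)(2·4+1)(2·2+1) = 405
Δ: 6! 2! 2! / 11! → 1/13860
sum: t=2:+1/192 t=3:−1/36 t=4:+1/192 = -5/288
3j²(4 4 2; 0 0 0) = Δ·Π!·Σ² = 20/693  (sign -1)
sum: t=4:+1/96 t=5:−1/240 = 1/160
3j²(4 4 2; -2 1 1) = Δ·Π!·Σ² = 27/1540  (sign -1)
combine: 4πI² = 405·20/693·27/1540 = 1215/5929
take √, sign +1: I = 0.12770047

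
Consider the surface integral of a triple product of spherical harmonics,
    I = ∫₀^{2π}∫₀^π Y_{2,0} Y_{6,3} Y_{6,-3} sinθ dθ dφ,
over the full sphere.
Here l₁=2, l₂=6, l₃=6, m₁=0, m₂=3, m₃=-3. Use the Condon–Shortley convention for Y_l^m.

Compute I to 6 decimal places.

-0.057344

Rules hold: Σm=0, L=14 even, 4≤6≤8.
N = 5·13·13 = 845
Δ = 2!·2!·10!/15! = 1/90090
Racah Σ t=0..2: t=0:+1/69120 t=1:−1/14400 t=2:+1/69120 = -7/172800
⇒ 3j(2 6 6; 0 0 0)² = 14/715, sgn -1
Racah Σ t=0..2: t=0:+1/1451520 t=1:−1/80640 t=2:+1/120960 = -1/290304
⇒ 3j(2 6 6; 0 3 -3)² = 5/2002, sgn +1
4πI² = N·(3j₀)²·(3jₘ)² = 5/121
I = -1·√(0.0413223/4π) = -0.05734392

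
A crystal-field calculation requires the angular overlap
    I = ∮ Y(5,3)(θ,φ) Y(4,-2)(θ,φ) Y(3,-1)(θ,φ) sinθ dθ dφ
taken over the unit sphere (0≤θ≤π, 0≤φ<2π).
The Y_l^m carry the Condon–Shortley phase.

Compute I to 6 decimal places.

m-sum 0 ✓  L=12 even ✓  1≤3≤9 ✓
Π(2lᵢ+1) = 11×9×7 = 693
triangle coeff Δ(5,4,3) = 1/180180
Σ_t [2,4]: t=2:+1/576 t=3:−1/144 t=4:+1/576 = -1/288
(3j)²=20/1001 [(5 4 3; 0 0 0)], sign=+1
Σ_t [0,2]: t=0:+1/5760 t=1:−1/720 t=2:+1/2304 = -1/1280
(3j)²=27/1430 [(5 4 3; 3 -2 -1)], sign=-1
⇒ 4πI² = 486/1859
I = (-1)√(486/1859/(4π)) = -0.14423595

-0.144236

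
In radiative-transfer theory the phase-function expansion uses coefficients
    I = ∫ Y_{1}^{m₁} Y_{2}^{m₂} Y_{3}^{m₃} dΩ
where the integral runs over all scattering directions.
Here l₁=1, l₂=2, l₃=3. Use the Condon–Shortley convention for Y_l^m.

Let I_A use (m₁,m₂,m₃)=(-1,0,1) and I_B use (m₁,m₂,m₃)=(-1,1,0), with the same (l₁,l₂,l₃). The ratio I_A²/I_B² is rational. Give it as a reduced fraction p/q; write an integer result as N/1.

l's match ⇒ only the (l;m) 3-j factors differ between A and B.
A: triangle coeff Δ(1,2,3) = 1/105; Σ_t [0,0]: t=0:+1/8 = 1/8; (3j)²=2/35 [(1 2 3; -1 0 1)], sign=+1
B: triangle coeff Δ(1,2,3) = 1/105; Σ_t [0,0]: t=0:+1/12 = 1/12; (3j)²=1/35 [(1 2 3; -1 1 0)], sign=-1
I_A²/I_B² = (2/35)/(1/35) = 2/1

2/1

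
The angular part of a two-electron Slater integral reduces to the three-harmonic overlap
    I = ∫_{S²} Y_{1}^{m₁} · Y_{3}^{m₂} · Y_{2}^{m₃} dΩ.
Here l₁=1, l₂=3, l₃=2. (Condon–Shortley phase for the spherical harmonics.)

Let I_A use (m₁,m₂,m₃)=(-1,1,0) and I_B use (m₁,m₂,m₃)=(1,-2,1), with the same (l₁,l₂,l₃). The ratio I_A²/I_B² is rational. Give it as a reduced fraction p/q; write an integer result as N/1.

3/5

Shared (l₁,l₂,l₃)=(1,3,2): N and (l;000)² cancel in I_A²/I_B².
A: Δ = 2!·0!·4!/7! = 1/105; Racah Σ t=2..2: t=2:+1/8 = 1/8; ⇒ 3j(1 3 2; -1 1 0)² = 2/35, sgn +1
B: Δ = 2!·0!·4!/7! = 1/105; Racah Σ t=0..0: t=0:+1/12 = 1/12; ⇒ 3j(1 3 2; 1 -2 1)² = 2/21, sgn -1
I_A²/I_B² = (2/35)/(2/21) = 3/5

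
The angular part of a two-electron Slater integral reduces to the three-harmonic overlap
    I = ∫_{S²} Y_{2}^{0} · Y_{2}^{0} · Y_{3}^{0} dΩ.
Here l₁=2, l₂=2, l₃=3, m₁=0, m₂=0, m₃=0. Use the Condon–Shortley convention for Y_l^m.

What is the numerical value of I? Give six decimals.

L=7 odd ⇒ parity kills the (l;000) factor ⇒ I = 0

0.000000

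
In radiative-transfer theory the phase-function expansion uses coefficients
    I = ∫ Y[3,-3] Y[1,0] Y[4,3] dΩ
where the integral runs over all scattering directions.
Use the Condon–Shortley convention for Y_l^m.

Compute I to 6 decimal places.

-0.162868

Rules hold: Σm=0, L=8 even, 2≤4≤4.
N = 7·3·9 = 189
Δ = 0!·6!·2!/9! = 1/252
Racah Σ t=0..0: t=0:+1/36 = 1/36
⇒ 3j(3 1 4; 0 0 0)² = 4/63, sgn +1
Racah Σ t=0..0: t=0:+1/720 = 1/720
⇒ 3j(3 1 4; -3 0 3)² = 1/36, sgn -1
4πI² = N·(3j₀)²·(3jₘ)² = 1/3
I = -1·√(0.333333/4π) = -0.16286750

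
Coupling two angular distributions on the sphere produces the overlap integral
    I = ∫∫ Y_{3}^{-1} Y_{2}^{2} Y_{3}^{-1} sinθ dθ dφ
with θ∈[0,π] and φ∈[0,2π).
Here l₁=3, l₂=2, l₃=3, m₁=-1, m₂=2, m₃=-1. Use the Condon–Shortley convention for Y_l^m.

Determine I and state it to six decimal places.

m-sum 0 ✓  L=8 even ✓  1≤3≤5 ✓
Π(2lᵢ+1) = 7×5×7 = 245
triangle coeff Δ(3,2,3) = 1/3780
Σ_t [0,2]: t=0:+1/24 t=1:−1/4 t=2:+1/24 = -1/6
(3j)²=4/105 [(3 2 3; 0 0 0)], sign=+1
Σ_t [2,2]: t=2:+1/16 = 1/16
(3j)²=2/35 [(3 2 3; -1 2 -1)], sign=+1
⇒ 4πI² = 8/15
I = (+1)√(8/15/(4π)) = 0.20601291

0.206013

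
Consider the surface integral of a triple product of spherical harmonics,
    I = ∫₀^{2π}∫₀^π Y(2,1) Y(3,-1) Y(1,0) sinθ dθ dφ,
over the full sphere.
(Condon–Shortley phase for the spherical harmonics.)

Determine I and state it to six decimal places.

Rules hold: Σm=0, L=6 even, 1≤1≤5.
N = 5·7·3 = 105
Δ = 4!·0!·2!/7! = 1/105
Racah Σ t=2..2: t=2:+1/4 = 1/4
⇒ 3j(2 3 1; 0 0 0)² = 3/35, sgn -1
Racah Σ t=1..1: t=1:−1/6 = -1/6
⇒ 3j(2 3 1; 1 -1 0)² = 8/105, sgn +1
4πI² = N·(3j₀)²·(3jₘ)² = 24/35
I = -1·√(0.685714/4π) = -0.23359668

-0.233597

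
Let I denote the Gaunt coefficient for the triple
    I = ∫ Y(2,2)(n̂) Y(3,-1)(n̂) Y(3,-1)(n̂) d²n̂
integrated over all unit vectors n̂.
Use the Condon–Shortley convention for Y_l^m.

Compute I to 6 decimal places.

0.206013

Rules hold: Σm=0, L=8 even, 1≤3≤5.
N = 5·7·7 = 245
Δ = 2!·2!·4!/9! = 1/3780
Racah Σ t=0..2: t=0:+1/24 t=1:−1/4 t=2:+1/24 = -1/6
⇒ 3j(2 3 3; 0 0 0)² = 4/105, sgn +1
Racah Σ t=0..0: t=0:+1/16 = 1/16
⇒ 3j(2 3 3; 2 -1 -1)² = 2/35, sgn +1
4πI² = N·(3j₀)²·(3jₘ)² = 8/15
I = +1·√(0.533333/4π) = 0.20601291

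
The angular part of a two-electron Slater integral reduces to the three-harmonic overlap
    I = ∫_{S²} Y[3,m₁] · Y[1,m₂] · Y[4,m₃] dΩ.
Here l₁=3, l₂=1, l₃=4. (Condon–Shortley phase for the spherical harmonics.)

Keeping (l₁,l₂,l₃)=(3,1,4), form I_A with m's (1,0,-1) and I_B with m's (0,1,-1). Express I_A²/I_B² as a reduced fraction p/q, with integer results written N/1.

3/2

l's match ⇒ only the (l;m) 3-j factors differ between A and B.
A: triangle coeff Δ(3,1,4) = 1/252; Σ_t [0,0]: t=0:+1/48 = 1/48; (3j)²=5/84 [(3 1 4; 1 0 -1)], sign=-1
B: triangle coeff Δ(3,1,4) = 1/252; Σ_t [0,0]: t=0:+1/72 = 1/72; (3j)²=5/126 [(3 1 4; 0 1 -1)], sign=-1
I_A²/I_B² = (5/84)/(5/126) = 3/2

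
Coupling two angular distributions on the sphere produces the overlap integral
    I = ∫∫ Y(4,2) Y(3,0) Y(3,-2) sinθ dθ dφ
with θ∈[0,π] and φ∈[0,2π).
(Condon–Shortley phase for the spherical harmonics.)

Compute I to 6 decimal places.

-0.044418

Checks pass: Σm=0; 10 even; l₃=3∈[1,7].
(2·4+1)(2·3+1)(2·3+1) = 441
Δ: 4! 4! 2! / 11! → 1/34650
sum: t=1:−1/72 t=2:+1/16 t=3:−1/72 = 5/144
3j²(4 3 3; 0 0 0) = Δ·Π!·Σ² = 2/77  (sign -1)
sum: t=1:−1/72 t=2:+1/96 = -1/288
3j²(4 3 3; 2 0 -2) = Δ·Π!·Σ² = 1/462  (sign +1)
combine: 4πI² = 441·2/77·1/462 = 3/121
take √, sign -1: I = -0.04441841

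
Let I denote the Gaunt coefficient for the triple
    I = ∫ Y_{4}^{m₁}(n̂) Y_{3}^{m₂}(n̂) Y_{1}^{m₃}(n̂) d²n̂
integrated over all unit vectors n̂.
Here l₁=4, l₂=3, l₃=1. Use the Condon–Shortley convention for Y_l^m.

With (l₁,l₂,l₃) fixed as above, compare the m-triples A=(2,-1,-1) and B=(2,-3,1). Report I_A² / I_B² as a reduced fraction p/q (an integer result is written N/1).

Same 4,3,1: normalisation and zero-m 3j drop out of the ratio.
A: Δ: 6! 2! 0! / 9! → 1/252; sum: t=2:+1/96 = 1/96; 3j²(4 3 1; 2 -1 -1) = Δ·Π!·Σ² = 5/84  (sign +1)
B: Δ: 6! 2! 0! / 9! → 1/252; sum: t=0:+1/1440 = 1/1440; 3j²(4 3 1; 2 -3 1) = Δ·Π!·Σ² = 1/252  (sign +1)
I_A²/I_B² = (5/84)/(1/252) = 15/1

15/1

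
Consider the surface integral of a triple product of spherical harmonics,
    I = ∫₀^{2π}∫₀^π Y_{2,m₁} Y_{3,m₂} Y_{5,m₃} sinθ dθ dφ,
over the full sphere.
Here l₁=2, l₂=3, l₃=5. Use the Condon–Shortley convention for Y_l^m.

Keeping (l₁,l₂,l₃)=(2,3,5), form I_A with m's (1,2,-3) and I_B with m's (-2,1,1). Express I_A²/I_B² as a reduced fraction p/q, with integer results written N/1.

l's match ⇒ only the (l;m) 3-j factors differ between A and B.
A: triangle coeff Δ(2,3,5) = 1/2310; Σ_t [0,0]: t=0:+1/720 = 1/720; (3j)²=8/165 [(2 3 5; 1 2 -3)], sign=+1
B: triangle coeff Δ(2,3,5) = 1/2310; Σ_t [0,0]: t=0:+1/1152 = 1/1152; (3j)²=1/154 [(2 3 5; -2 1 1)], sign=+1
I_A²/I_B² = (8/165)/(1/154) = 112/15

112/15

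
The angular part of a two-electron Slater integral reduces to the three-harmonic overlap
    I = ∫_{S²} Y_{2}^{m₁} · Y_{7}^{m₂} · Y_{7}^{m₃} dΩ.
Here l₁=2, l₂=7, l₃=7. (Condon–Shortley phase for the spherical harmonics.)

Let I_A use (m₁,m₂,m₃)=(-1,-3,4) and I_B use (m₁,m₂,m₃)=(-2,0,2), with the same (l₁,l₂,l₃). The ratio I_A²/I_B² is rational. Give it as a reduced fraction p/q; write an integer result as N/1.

Same 2,7,7: normalisation and zero-m 3j drop out of the ratio.
A: Δ: 2! 2! 12! / 17! → 1/185640; sum: t=1:−1/4354560 t=2:+1/14515200 = -1/6220800; 3j²(2 7 7; -1 -3 4) = Δ·Π!·Σ² = 77/4420  (sign +1)
B: Δ: 2! 2! 12! / 17! → 1/185640; sum: t=2:+1/2419200 = 1/2419200; 3j²(2 7 7; -2 0 2) = Δ·Π!·Σ² = 27/1105  (sign -1)
I_A²/I_B² = (77/4420)/(27/1105) = 77/108

77/108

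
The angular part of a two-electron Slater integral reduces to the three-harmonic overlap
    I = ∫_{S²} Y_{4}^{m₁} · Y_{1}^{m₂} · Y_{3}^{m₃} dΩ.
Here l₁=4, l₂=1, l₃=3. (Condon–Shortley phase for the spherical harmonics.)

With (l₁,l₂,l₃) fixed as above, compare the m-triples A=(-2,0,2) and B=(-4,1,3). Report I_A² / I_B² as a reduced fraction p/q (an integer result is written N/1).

l's match ⇒ only the (l;m) 3-j factors differ between A and B.
A: triangle coeff Δ(4,1,3) = 1/252; Σ_t [1,1]: t=1:−1/120 = -1/120; (3j)²=1/21 [(4 1 3; -2 0 2)], sign=+1
B: triangle coeff Δ(4,1,3) = 1/252; Σ_t [2,2]: t=2:+1/1440 = 1/1440; (3j)²=1/9 [(4 1 3; -4 1 3)], sign=+1
I_A²/I_B² = (1/21)/(1/9) = 3/7

3/7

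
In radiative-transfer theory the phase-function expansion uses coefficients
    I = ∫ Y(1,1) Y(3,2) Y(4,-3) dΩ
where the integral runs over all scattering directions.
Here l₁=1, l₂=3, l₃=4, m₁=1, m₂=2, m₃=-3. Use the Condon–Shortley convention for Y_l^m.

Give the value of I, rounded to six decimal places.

m-sum 0 ✓  L=8 even ✓  2≤4≤4 ✓
Π(2lᵢ+1) = 3×7×9 = 189
triangle coeff Δ(1,3,4) = 1/252
Σ_t [0,0]: t=0:+1/36 = 1/36
(3j)²=4/63 [(1 3 4; 0 0 0)], sign=+1
Σ_t [0,0]: t=0:+1/240 = 1/240
(3j)²=1/12 [(1 3 4; 1 2 -3)], sign=-1
⇒ 4πI² = 1/1
I = (-1)√(1/1/(4π)) = -0.28209479

-0.282095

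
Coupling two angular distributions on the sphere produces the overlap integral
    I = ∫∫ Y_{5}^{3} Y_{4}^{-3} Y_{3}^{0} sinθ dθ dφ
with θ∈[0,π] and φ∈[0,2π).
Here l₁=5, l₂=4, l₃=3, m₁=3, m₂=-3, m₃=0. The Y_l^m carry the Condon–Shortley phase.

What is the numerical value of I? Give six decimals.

0.103862

Checks pass: Σm=0; 12 even; l₃=3∈[1,9].
(2·5+1)(2·4+1)(2·3+1) = 693
Δ: 6! 4! 2! / 13! → 1/180180
sum: t=2:+1/576 t=3:−1/144 t=4:+1/576 = -1/288
3j²(5 4 3; 0 0 0) = Δ·Π!·Σ² = 20/1001  (sign +1)
sum: t=0:+1/2880 t=1:−1/1440 = -1/2880
3j²(5 4 3; 3 -3 0) = Δ·Π!·Σ² = 7/715  (sign +1)
combine: 4πI² = 693·20/1001·7/715 = 252/1859
take √, sign +1: I = 0.10386175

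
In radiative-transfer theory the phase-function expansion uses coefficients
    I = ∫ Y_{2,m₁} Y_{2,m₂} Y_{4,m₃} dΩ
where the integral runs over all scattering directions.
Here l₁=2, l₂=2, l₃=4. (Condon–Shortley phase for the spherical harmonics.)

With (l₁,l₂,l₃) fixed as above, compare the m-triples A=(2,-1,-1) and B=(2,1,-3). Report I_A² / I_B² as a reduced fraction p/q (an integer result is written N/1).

l's match ⇒ only the (l;m) 3-j factors differ between A and B.
A: triangle coeff Δ(2,2,4) = 1/630; Σ_t [0,0]: t=0:+1/144 = 1/144; (3j)²=1/126 [(2 2 4; 2 -1 -1)], sign=-1
B: triangle coeff Δ(2,2,4) = 1/630; Σ_t [0,0]: t=0:+1/144 = 1/144; (3j)²=1/18 [(2 2 4; 2 1 -3)], sign=-1
I_A²/I_B² = (1/126)/(1/18) = 1/7

1/7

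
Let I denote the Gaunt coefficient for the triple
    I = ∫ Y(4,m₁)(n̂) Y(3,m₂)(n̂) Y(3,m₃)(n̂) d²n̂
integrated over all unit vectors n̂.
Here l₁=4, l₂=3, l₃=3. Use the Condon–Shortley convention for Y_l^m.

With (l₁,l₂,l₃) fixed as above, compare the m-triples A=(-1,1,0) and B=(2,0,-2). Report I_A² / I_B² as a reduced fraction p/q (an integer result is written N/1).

Shared (l₁,l₂,l₃)=(4,3,3): N and (l;000)² cancel in I_A²/I_B².
A: Δ = 4!·4!·2!/11! = 1/34650; Racah Σ t=2..4: t=2:+1/48 t=3:−1/24 t=4:+1/288 = -5/288; ⇒ 3j(4 3 3; -1 1 0)² = 5/462, sgn +1
B: Δ = 4!·4!·2!/11! = 1/34650; Racah Σ t=1..2: t=1:−1/72 t=2:+1/96 = -1/288; ⇒ 3j(4 3 3; 2 0 -2)² = 1/462, sgn +1
I_A²/I_B² = (5/462)/(1/462) = 5/1

5/1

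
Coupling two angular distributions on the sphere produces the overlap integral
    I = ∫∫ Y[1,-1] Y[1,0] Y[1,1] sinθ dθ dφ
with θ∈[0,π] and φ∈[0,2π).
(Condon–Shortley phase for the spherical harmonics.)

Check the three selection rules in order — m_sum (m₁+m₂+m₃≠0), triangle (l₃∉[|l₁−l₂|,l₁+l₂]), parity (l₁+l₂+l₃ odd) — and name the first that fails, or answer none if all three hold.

m₁+m₂+m₃ = -1 + 0 + 1 = 0  ✓
triangle: |1−1|=0 ≤ l₃=1 ≤ 1+1=2  ✓
parity: l₁+l₂+l₃ = 3 is odd  ✗

parity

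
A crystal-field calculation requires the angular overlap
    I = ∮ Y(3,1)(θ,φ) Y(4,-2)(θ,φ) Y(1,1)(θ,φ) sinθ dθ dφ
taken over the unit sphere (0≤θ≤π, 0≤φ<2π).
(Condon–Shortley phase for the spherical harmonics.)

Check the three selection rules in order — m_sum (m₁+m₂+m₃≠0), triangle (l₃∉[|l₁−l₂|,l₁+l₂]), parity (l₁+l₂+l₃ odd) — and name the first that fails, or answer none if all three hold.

m₁+m₂+m₃ = 1 − 2 + 1 = 0  ✓
triangle: |3−4|=1 ≤ l₃=1 ≤ 3+4=7  ✓
parity: l₁+l₂+l₃ = 8 is even  ✓

none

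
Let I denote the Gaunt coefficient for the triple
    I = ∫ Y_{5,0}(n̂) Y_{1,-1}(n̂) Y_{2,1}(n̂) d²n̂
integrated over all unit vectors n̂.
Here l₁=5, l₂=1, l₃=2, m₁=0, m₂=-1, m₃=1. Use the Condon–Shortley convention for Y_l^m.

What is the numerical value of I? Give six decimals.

|5−1|≤2≤5+1 violated ⇒ I = 0

0.000000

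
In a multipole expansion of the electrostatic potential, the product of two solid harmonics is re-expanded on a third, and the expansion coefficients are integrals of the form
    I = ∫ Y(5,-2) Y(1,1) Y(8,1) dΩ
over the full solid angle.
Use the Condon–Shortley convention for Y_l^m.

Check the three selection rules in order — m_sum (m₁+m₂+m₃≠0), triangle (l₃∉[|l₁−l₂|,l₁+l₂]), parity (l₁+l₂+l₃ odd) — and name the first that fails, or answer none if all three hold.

triangle

Σmᵢ = 0  ✓
l₃∈[|l₁−l₂|,l₁+l₂]=[4,6], have l₃=8  ✗
Σlᵢ = 14 ⇒ even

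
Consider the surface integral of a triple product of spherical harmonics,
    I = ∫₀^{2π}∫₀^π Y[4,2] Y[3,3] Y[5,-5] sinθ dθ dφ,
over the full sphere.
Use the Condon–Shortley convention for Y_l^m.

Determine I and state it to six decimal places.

0.138791

Checks pass: Σm=0; 12 even; l₃=5∈[1,7].
(2·4+1)(2·3+1)(2·5+1) = 693
Δ: 2! 6! 4! / 13! → 1/180180
sum: t=0:+1/576 t=1:−1/144 t=2:+1/576 = -1/288
3j²(4 3 5; 0 0 0) = Δ·Π!·Σ² = 20/1001  (sign +1)
sum: t=2:+1/34560 = 1/34560
3j²(4 3 5; 2 3 -5) = Δ·Π!·Σ² = 5/286  (sign +1)
combine: 4πI² = 693·20/1001·5/286 = 450/1859
take √, sign +1: I = 0.13879110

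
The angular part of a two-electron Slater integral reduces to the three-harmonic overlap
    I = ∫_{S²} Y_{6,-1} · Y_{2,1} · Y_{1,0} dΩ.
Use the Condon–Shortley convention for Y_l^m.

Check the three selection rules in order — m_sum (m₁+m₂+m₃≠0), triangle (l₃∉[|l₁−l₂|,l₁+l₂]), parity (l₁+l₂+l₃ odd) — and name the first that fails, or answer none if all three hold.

azimuthal sum: -1 + 1 + 0 = 0  ✓
4 ≤ 1 ≤ 8 (triangle on l)  ✗
L = 6 + 2 + 1 = 9 (odd)

triangle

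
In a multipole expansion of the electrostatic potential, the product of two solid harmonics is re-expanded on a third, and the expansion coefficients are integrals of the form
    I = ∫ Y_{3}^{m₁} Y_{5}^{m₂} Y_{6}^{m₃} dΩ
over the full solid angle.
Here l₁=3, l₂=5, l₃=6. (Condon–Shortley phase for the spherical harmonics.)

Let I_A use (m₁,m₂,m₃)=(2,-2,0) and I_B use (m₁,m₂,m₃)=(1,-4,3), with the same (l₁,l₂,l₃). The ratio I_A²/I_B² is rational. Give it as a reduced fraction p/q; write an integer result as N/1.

7/8

Shared (l₁,l₂,l₃)=(3,5,6): N and (l;000)² cancel in I_A²/I_B².
A: Δ = 2!·4!·8!/15! = 1/675675; Racah Σ t=0..1: t=0:+1/8640 t=1:−1/34560 = 1/11520; ⇒ 3j(3 5 6; 2 -2 0)² = 3/143, sgn +1
B: Δ = 2!·4!·8!/15! = 1/675675; Racah Σ t=0..1: t=0:+1/40320 t=1:−1/241920 = 1/48384; ⇒ 3j(3 5 6; 1 -4 3)² = 24/1001, sgn -1
I_A²/I_B² = (3/143)/(24/1001) = 7/8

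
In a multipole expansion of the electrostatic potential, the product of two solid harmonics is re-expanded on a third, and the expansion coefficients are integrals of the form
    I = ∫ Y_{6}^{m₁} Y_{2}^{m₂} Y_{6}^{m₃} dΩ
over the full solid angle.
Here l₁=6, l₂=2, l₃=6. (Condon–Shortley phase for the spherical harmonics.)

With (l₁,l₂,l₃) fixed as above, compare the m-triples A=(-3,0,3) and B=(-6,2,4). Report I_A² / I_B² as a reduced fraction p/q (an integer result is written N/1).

25/44

Shared (l₁,l₂,l₃)=(6,2,6): N and (l;000)² cancel in I_A²/I_B².
A: Δ = 2!·10!·2!/15! = 1/90090; Racah Σ t=0..2: t=0:+1/1451520 t=1:−1/80640 t=2:+1/120960 = -1/290304; ⇒ 3j(6 2 6; -3 0 3)² = 5/2002, sgn +1
B: Δ = 2!·10!·2!/15! = 1/90090; Racah Σ t=2..2: t=2:+1/14515200 = 1/14515200; ⇒ 3j(6 2 6; -6 2 4)² = 2/455, sgn +1
I_A²/I_B² = (5/2002)/(2/455) = 25/44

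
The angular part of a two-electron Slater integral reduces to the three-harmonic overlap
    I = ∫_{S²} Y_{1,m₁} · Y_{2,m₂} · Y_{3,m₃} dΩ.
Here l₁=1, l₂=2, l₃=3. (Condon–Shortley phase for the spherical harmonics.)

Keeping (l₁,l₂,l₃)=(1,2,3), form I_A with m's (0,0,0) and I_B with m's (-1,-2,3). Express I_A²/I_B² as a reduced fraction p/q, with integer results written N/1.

3/5

l's match ⇒ only the (l;m) 3-j factors differ between A and B.
A: triangle coeff Δ(1,2,3) = 1/105; Σ_t [0,0]: t=0:+1/4 = 1/4; (3j)²=3/35 [(1 2 3; 0 0 0)], sign=-1
B: triangle coeff Δ(1,2,3) = 1/105; Σ_t [0,0]: t=0:+1/48 = 1/48; (3j)²=1/7 [(1 2 3; -1 -2 3)], sign=+1
I_A²/I_B² = (3/35)/(1/7) = 3/5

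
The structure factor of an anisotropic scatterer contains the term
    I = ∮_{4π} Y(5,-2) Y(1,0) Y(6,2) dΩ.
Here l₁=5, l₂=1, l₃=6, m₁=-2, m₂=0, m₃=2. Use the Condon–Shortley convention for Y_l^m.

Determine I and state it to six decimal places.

0.231133

m-sum 0 ✓  L=12 even ✓  4≤6≤6 ✓
Π(2lᵢ+1) = 11×3×13 = 429
triangle coeff Δ(5,1,6) = 1/858
Σ_t [0,0]: t=0:+1/14400 = 1/14400
(3j)²=6/143 [(5 1 6; 0 0 0)], sign=+1
Σ_t [0,0]: t=0:+1/30240 = 1/30240
(3j)²=16/429 [(5 1 6; -2 0 2)], sign=+1
⇒ 4πI² = 96/143
I = (+1)√(96/143/(4π)) = 0.23113338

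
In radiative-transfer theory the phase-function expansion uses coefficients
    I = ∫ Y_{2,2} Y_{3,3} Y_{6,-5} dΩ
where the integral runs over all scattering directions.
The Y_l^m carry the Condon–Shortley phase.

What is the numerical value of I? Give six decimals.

0.000000

|2−3|≤6≤2+3 violated ⇒ I = 0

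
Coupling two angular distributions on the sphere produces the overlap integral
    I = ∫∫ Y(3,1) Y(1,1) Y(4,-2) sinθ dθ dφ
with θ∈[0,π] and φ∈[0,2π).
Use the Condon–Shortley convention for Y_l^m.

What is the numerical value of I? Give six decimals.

0.238414

Rules hold: Σm=0, L=8 even, 2≤4≤4.
N = 7·3·9 = 189
Δ = 0!·6!·2!/9! = 1/252
Racah Σ t=0..0: t=0:+1/36 = 1/36
⇒ 3j(3 1 4; 0 0 0)² = 4/63, sgn +1
Racah Σ t=0..0: t=0:+1/96 = 1/96
⇒ 3j(3 1 4; 1 1 -2)² = 5/84, sgn +1
4πI² = N·(3j₀)²·(3jₘ)² = 5/7
I = +1·√(0.714286/4π) = 0.23841361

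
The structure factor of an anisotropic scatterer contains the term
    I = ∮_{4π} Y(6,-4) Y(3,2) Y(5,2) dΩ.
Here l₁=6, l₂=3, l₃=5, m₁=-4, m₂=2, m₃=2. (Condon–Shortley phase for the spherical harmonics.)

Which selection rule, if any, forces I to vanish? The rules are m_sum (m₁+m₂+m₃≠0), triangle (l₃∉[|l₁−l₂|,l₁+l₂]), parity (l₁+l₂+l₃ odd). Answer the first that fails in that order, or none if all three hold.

Σmᵢ = 0  ✓
l₃∈[|l₁−l₂|,l₁+l₂]=[3,9], have l₃=5  ✓
Σlᵢ = 14 ⇒ even  ✓

none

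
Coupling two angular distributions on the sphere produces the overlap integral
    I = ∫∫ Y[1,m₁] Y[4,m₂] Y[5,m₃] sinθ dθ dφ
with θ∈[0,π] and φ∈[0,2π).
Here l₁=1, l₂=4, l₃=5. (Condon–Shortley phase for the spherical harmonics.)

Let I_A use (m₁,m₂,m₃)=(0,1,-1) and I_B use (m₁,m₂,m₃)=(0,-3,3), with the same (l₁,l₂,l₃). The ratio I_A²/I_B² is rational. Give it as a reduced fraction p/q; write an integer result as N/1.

3/2

l's match ⇒ only the (l;m) 3-j factors differ between A and B.
A: triangle coeff Δ(1,4,5) = 1/495; Σ_t [0,0]: t=0:+1/720 = 1/720; (3j)²=8/165 [(1 4 5; 0 1 -1)], sign=+1
B: triangle coeff Δ(1,4,5) = 1/495; Σ_t [0,0]: t=0:+1/5040 = 1/5040; (3j)²=16/495 [(1 4 5; 0 -3 3)], sign=+1
I_A²/I_B² = (8/165)/(16/495) = 3/2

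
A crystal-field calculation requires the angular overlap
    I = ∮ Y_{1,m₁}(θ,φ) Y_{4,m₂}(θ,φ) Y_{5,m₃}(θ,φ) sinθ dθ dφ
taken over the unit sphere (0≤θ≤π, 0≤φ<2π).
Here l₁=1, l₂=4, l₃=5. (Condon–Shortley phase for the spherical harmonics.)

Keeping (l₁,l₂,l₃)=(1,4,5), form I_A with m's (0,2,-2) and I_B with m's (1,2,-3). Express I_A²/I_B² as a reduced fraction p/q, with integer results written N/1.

Shared (l₁,l₂,l₃)=(1,4,5): N and (l;000)² cancel in I_A²/I_B².
A: Δ = 0!·2!·8!/11! = 1/495; Racah Σ t=0..0: t=0:+1/1440 = 1/1440; ⇒ 3j(1 4 5; 0 2 -2)² = 7/165, sgn -1
B: Δ = 0!·2!·8!/11! = 1/495; Racah Σ t=0..0: t=0:+1/2880 = 1/2880; ⇒ 3j(1 4 5; 1 2 -3)² = 28/495, sgn +1
I_A²/I_B² = (7/165)/(28/495) = 3/4

3/4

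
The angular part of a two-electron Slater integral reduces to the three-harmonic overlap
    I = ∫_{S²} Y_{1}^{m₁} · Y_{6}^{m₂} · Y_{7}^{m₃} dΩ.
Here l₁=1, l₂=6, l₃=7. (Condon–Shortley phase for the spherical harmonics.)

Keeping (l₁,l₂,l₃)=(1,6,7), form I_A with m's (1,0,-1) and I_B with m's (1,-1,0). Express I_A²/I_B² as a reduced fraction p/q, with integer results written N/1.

4/3

Same 1,6,7: normalisation and zero-m 3j drop out of the ratio.
A: Δ: 0! 2! 12! / 15! → 1/1365; sum: t=0:+1/1036800 = 1/1036800; 3j²(1 6 7; 1 0 -1) = Δ·Π!·Σ² = 4/195  (sign +1)
B: Δ: 0! 2! 12! / 15! → 1/1365; sum: t=0:+1/1209600 = 1/1209600; 3j²(1 6 7; 1 -1 0) = Δ·Π!·Σ² = 1/65  (sign -1)
I_A²/I_B² = (4/195)/(1/65) = 4/3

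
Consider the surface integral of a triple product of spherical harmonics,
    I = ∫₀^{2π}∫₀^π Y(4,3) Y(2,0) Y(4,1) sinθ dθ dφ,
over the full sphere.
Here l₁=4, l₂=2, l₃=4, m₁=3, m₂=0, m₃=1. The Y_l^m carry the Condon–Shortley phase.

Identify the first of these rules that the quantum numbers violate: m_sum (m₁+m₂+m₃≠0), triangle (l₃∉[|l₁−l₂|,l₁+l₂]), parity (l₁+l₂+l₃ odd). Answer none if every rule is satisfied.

Σmᵢ = 4  ✗
l₃∈[|l₁−l₂|,l₁+l₂]=[2,6], have l₃=4
Σlᵢ = 10 ⇒ even

m_sum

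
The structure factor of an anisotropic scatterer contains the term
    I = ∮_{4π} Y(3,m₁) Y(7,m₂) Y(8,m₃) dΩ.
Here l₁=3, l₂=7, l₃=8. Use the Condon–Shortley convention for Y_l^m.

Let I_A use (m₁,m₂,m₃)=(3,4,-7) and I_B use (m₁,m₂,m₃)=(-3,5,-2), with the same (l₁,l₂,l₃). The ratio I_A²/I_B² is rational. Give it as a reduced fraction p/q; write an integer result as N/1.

l's match ⇒ only the (l;m) 3-j factors differ between A and B.
A: triangle coeff Δ(3,7,8) = 1/5290740; Σ_t [0,0]: t=0:+1/1916006400 = 1/1916006400; (3j)²=15/1292 [(3 7 8; 3 4 -7)], sign=-1
B: triangle coeff Δ(3,7,8) = 1/5290740; Σ_t [2,2]: t=2:+1/348364800 = 1/348364800; (3j)²=165/58786 [(3 7 8; -3 5 -2)], sign=+1
I_A²/I_B² = (15/1292)/(165/58786) = 91/22

91/22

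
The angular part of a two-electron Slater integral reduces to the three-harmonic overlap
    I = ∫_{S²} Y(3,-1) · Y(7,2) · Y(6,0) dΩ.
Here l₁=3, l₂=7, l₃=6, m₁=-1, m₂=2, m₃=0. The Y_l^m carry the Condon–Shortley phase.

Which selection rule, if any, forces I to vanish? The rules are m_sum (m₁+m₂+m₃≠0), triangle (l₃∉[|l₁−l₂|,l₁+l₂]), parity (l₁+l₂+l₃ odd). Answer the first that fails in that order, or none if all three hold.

azimuthal sum: -1 + 2 + 0 = 1  ✗
4 ≤ 6 ≤ 10 (triangle on l)
L = 3 + 7 + 6 = 16 (even)

m_sum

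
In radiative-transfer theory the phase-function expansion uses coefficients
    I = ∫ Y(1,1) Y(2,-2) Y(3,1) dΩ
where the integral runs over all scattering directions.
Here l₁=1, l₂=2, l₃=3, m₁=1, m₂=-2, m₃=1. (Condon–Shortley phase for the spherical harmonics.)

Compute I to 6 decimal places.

Checks pass: Σm=0; 6 even; l₃=3∈[1,3].
(2·1+1)(2·2+1)(2·3+1) = 105
Δ: 0! 2! 4! / 7! → 1/105
sum: t=0:+1/4 = 1/4
3j²(1 2 3; 0 0 0) = Δ·Π!·Σ² = 3/35  (sign -1)
sum: t=0:+1/48 = 1/48
3j²(1 2 3; 1 -2 1) = Δ·Π!·Σ² = 1/105  (sign +1)
combine: 4πI² = 105·3/35·1/105 = 3/35
take √, sign -1: I = -0.08258890

-0.082589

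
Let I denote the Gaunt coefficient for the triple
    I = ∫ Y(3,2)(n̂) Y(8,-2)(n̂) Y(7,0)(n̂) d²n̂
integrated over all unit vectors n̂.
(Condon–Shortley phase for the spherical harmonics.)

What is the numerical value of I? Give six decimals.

m-sum 0 ✓  L=18 even ✓  5≤7≤11 ✓
Π(2lᵢ+1) = 7×17×15 = 1785
triangle coeff Δ(3,8,7) = 1/5290740
Σ_t [1,3]: t=1:−1/7257600 t=2:+1/2073600 t=3:−1/7257600 = 1/4838400
(3j)²=252/20995 [(3 8 7; 0 0 0)], sign=-1
Σ_t [0,1]: t=0:+1/12441600 t=1:−1/7257600 = -1/17418240
(3j)²=125/25194 [(3 8 7; 2 -2 0)], sign=+1
⇒ 4πI² = 110250/1037153
I = (-1)√(110250/1037153/(4π)) = -0.09197355

-0.091974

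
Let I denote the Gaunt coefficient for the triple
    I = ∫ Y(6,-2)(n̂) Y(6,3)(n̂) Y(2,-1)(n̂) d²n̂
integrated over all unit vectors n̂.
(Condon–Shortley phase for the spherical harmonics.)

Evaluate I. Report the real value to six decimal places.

Checks pass: Σm=0; 14 even; l₃=2∈[0,12].
(2·6+1)(2·6+1)(2·2+1) = 845
Δ: 10! 2! 2! / 15! → 1/90090
sum: t=4:+1/69120 t=5:−1/14400 t=6:+1/69120 = -7/172800
3j²(6 6 2; 0 0 0) = Δ·Π!·Σ² = 14/715  (sign -1)
sum: t=7:−1/60480 t=8:+1/161280 = -1/96768
3j²(6 6 2; -2 3 -1) = Δ·Π!·Σ² = 15/1001  (sign +1)
combine: 4πI² = 845·14/715·15/1001 = 30/121
take √, sign -1: I = -0.14046335

-0.140463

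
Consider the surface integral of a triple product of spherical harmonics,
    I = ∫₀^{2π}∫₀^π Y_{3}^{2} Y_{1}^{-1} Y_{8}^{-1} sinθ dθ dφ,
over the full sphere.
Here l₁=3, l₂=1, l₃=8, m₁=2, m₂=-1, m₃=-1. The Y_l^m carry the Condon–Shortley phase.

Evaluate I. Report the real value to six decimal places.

0.000000

|3−1|≤8≤3+1 violated ⇒ I = 0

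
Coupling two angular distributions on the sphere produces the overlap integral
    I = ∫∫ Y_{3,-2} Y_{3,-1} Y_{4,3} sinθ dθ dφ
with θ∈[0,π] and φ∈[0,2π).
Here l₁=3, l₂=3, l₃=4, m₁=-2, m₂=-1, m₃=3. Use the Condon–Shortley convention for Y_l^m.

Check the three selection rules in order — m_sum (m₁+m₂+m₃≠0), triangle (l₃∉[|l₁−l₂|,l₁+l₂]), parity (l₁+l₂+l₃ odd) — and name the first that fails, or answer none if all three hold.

m₁+m₂+m₃ = -2 − 1 + 3 = 0  ✓
triangle: |3−3|=0 ≤ l₃=4 ≤ 3+3=6  ✓
parity: l₁+l₂+l₃ = 10 is even  ✓

none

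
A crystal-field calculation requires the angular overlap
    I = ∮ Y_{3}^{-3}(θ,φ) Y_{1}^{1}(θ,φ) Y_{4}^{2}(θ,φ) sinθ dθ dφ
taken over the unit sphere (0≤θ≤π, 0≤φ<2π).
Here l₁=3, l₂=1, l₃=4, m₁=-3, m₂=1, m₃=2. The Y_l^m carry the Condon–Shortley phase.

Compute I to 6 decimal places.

Rules hold: Σm=0, L=8 even, 2≤4≤4.
N = 7·3·9 = 189
Δ = 0!·6!·2!/9! = 1/252
Racah Σ t=0..0: t=0:+1/36 = 1/36
⇒ 3j(3 1 4; 0 0 0)² = 4/63, sgn +1
Racah Σ t=0..0: t=0:+1/1440 = 1/1440
⇒ 3j(3 1 4; -3 1 2)² = 1/252, sgn +1
4πI² = N·(3j₀)²·(3jₘ)² = 1/21
I = +1·√(0.047619/4π) = 0.06155813

0.061558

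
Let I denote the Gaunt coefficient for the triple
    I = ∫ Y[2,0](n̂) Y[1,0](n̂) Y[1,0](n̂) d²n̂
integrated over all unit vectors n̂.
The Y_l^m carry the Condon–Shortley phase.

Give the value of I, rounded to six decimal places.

0.252313

Checks pass: Σm=0; 4 even; l₃=1∈[1,3].
(2·2+1)(2·1+1)(2·1+1) = 45
Δ: 2! 2! 0! / 5! → 1/30
sum: t=1:−1/1 = -1/1
3j²(2 1 1; 0 0 0) = Δ·Π!·Σ² = 2/15  (sign +1)
(m-triple is (0,0,0) — same symbol as above.)
combine: 4πI² = 45·2/15·2/15 = 4/5
take √, sign +1: I = 0.25231325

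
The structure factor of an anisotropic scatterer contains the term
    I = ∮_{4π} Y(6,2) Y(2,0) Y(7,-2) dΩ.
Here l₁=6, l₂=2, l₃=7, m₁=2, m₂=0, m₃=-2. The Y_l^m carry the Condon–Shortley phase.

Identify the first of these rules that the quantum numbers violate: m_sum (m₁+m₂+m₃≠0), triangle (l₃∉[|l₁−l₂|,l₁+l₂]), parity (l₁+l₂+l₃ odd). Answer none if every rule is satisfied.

parity

m₁+m₂+m₃ = 2 + 0 − 2 = 0  ✓
triangle: |6−2|=4 ≤ l₃=7 ≤ 6+2=8  ✓
parity: l₁+l₂+l₃ = 15 is odd  ✗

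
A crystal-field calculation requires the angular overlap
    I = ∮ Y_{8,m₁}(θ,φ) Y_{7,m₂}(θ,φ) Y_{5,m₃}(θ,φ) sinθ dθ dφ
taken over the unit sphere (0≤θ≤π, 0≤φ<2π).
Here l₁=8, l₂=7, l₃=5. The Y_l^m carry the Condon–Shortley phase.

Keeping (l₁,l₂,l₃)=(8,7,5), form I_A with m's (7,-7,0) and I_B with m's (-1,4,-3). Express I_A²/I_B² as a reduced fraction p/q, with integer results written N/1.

11/4

Shared (l₁,l₂,l₃)=(8,7,5): N and (l;000)² cancel in I_A²/I_B².
A: Δ = 10!·6!·4!/21! = 1/814773960; Racah Σ t=0..0: t=0:+1/10450944000 = 1/10450944000; ⇒ 3j(8 7 5; 7 -7 0)² = 143/7752, sgn -1
B: Δ = 10!·6!·4!/21! = 1/814773960; Racah Σ t=7..9: t=7:−1/34836480 t=8:+1/58060800 t=9:−1/1045094400 = -13/1045094400; ⇒ 3j(8 7 5; -1 4 -3)² = 13/1938, sgn -1
I_A²/I_B² = (143/7752)/(13/1938) = 11/4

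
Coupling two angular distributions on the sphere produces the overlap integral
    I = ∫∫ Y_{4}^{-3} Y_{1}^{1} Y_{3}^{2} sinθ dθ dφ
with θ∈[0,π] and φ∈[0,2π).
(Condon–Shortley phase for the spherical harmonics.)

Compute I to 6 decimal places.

-0.282095

m-sum 0 ✓  L=8 even ✓  3≤3≤5 ✓
Π(2lᵢ+1) = 9×3×7 = 189
triangle coeff Δ(4,1,3) = 1/252
Σ_t [1,1]: t=1:−1/36 = -1/36
(3j)²=4/63 [(4 1 3; 0 0 0)], sign=+1
Σ_t [2,2]: t=2:+1/240 = 1/240
(3j)²=1/12 [(4 1 3; -3 1 2)], sign=-1
⇒ 4πI² = 1/1
I = (-1)√(1/1/(4π)) = -0.28209479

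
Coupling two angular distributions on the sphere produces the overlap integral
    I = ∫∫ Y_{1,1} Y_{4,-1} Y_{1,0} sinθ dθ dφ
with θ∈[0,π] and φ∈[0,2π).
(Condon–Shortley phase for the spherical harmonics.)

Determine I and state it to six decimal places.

triangle: need 3≤l₃≤5, have 1; I=0

0.000000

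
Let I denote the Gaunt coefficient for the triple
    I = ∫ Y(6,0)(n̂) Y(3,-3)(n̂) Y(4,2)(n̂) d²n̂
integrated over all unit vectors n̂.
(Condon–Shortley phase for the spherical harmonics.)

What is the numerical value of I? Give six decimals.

m-sum = 0 − 3 + 2 = -1 ≠ 0 ⇒ I = 0

0.000000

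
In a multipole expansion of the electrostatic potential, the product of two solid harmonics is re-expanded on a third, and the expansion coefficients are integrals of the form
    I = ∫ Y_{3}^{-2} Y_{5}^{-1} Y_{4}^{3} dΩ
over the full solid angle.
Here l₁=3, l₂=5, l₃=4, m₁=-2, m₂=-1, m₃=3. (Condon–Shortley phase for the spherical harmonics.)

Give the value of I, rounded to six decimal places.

Checks pass: Σm=0; 12 even; l₃=4∈[2,8].
(2·3+1)(2·5+1)(2·4+1) = 693
Δ: 4! 2! 6! / 13! → 1/180180
sum: t=1:−1/576 t=2:+1/144 t=3:−1/576 = 1/288
3j²(3 5 4; 0 0 0) = Δ·Π!·Σ² = 20/1001  (sign +1)
sum: t=3:−1/1440 t=4:+1/17280 = -11/17280
3j²(3 5 4; -2 -1 3) = Δ·Π!·Σ² = 11/468  (sign +1)
combine: 4πI² = 693·20/1001·11/468 = 55/169
take √, sign +1: I = 0.16092854

0.160929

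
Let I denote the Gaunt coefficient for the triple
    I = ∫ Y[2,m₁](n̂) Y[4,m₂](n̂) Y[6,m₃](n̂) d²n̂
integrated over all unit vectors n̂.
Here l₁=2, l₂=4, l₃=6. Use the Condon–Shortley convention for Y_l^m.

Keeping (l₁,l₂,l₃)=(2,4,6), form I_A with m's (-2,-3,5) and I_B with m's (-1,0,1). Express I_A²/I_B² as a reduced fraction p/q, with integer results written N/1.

Shared (l₁,l₂,l₃)=(2,4,6): N and (l;000)² cancel in I_A²/I_B².
A: Δ = 0!·4!·8!/13! = 1/6435; Racah Σ t=0..0: t=0:+1/120960 = 1/120960; ⇒ 3j(2 4 6; -2 -3 5)² = 2/39, sgn -1
B: Δ = 0!·4!·8!/13! = 1/6435; Racah Σ t=0..0: t=0:+1/3456 = 1/3456; ⇒ 3j(2 4 6; -1 0 1)² = 35/1287, sgn -1
I_A²/I_B² = (2/39)/(35/1287) = 66/35

66/35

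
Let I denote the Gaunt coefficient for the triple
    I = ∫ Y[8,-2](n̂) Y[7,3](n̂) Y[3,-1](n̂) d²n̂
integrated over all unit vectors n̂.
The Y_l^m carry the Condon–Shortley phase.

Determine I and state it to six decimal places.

-0.104118

Rules hold: Σm=0, L=18 even, 1≤3≤15.
N = 17·15·7 = 1785
Δ = 12!·4!·2!/19! = 1/5290740
Racah Σ t=5..7: t=5:−1/7257600 t=6:+1/2073600 t=7:−1/7257600 = 1/4838400
⇒ 3j(8 7 3; 0 0 0)² = 252/20995, sgn -1
Racah Σ t=8..10: t=8:+1/7741440 t=9:−1/13063680 t=10:+1/348364800 = 29/522547200
⇒ 3j(8 7 3; -2 3 -1)² = 1682/264537, sgn +1
4πI² = N·(3j₀)²·(3jₘ)² = 141288/1037153
I = -1·√(0.136227/4π) = -0.10411811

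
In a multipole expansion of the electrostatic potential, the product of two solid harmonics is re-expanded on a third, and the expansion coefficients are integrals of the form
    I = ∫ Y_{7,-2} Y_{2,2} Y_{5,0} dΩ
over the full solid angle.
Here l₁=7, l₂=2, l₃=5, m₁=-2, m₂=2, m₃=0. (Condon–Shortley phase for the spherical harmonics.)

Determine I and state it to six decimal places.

Checks pass: Σm=0; 14 even; l₃=5∈[5,9].
(2·7+1)(2·2+1)(2·5+1) = 825
Δ: 4! 10! 0! / 15! → 1/15015
sum: t=2:+1/57600 = 1/57600
3j²(7 2 5; 0 0 0) = Δ·Π!·Σ² = 21/715  (sign -1)
sum: t=4:+1/345600 = 1/345600
3j²(7 2 5; -2 2 0) = Δ·Π!·Σ² = 6/715  (sign -1)
combine: 4πI² = 825·21/715·6/715 = 378/1859
take √, sign +1: I = 0.12720415

0.127204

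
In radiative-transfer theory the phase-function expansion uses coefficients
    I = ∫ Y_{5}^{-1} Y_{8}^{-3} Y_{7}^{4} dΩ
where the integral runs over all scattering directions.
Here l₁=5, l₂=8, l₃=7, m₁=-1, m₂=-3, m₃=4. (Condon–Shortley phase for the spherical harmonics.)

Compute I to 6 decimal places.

Rules hold: Σm=0, L=20 even, 3≤7≤13.
N = 11·17·15 = 2805
Δ = 6!·4!·10!/21! = 1/814773960
Racah Σ t=1..5: t=1:−1/87091200 t=2:+1/4976640 t=3:−1/2073600 t=4:+1/4976640 t=5:−1/87091200 = -1/9676800
⇒ 3j(5 8 7; 0 0 0)² = 360/46189, sgn +1
Racah Σ t=2..5: t=2:+1/34836480 t=3:−1/17418240 t=4:+1/69672960 t=5:−1/2612736000 = -11/746496000
⇒ 3j(5 8 7; -1 -3 4)² = 1331/251940, sgn +1
4πI² = N·(3j₀)²·(3jₘ)² = 119790/1037153
I = +1·√(0.115499/4π) = 0.09587027

0.095870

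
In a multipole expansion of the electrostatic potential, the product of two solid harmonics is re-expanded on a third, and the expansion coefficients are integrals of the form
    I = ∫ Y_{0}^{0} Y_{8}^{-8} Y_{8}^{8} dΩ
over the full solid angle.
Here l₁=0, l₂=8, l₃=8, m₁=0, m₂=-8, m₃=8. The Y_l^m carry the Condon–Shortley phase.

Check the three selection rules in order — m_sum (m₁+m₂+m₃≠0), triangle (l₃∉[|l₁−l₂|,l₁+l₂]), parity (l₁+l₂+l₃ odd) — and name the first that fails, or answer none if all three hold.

none

azimuthal sum: 0 − 8 + 8 = 0  ✓
8 ≤ 8 ≤ 8 (triangle on l)  ✓
L = 0 + 8 + 8 = 16 (even)  ✓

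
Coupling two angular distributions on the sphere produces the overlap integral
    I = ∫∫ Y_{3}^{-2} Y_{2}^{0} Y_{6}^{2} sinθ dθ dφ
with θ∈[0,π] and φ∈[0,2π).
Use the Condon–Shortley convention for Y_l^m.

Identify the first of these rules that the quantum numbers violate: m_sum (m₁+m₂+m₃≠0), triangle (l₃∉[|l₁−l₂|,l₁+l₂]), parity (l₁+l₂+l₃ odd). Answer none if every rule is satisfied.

m₁+m₂+m₃ = -2 + 0 + 2 = 0  ✓
triangle: |3−2|=1 ≤ l₃=6 ≤ 3+2=5  ✗
parity: l₁+l₂+l₃ = 11 is odd

triangle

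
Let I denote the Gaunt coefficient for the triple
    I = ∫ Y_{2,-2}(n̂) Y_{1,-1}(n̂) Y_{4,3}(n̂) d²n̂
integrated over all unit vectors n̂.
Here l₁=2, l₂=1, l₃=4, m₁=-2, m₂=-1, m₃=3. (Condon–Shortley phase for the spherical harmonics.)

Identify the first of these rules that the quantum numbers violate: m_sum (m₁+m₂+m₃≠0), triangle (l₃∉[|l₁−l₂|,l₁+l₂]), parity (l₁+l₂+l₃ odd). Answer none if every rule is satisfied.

triangle

Σmᵢ = 0  ✓
l₃∈[|l₁−l₂|,l₁+l₂]=[1,3], have l₃=4  ✗
Σlᵢ = 7 ⇒ odd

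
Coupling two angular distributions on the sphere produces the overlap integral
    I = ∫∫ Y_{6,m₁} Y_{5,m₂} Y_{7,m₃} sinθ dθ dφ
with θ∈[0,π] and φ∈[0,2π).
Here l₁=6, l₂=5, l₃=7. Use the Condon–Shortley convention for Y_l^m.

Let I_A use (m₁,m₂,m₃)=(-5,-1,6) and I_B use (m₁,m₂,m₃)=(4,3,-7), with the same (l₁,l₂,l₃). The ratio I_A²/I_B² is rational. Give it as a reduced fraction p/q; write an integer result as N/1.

88/147

Shared (l₁,l₂,l₃)=(6,5,7): N and (l;000)² cancel in I_A²/I_B².
A: Δ = 4!·8!·6!/19! = 1/174594420; Racah Σ t=3..4: t=3:−1/29030400 t=4:+1/87091200 = -1/43545600; ⇒ 3j(6 5 7; -5 -1 6)² = 88/6783, sgn +1
B: Δ = 4!·8!·6!/19! = 1/174594420; Racah Σ t=2..2: t=2:+1/116121600 = 1/116121600; ⇒ 3j(6 5 7; 4 3 -7)² = 7/323, sgn +1
I_A²/I_B² = (88/6783)/(7/323) = 88/147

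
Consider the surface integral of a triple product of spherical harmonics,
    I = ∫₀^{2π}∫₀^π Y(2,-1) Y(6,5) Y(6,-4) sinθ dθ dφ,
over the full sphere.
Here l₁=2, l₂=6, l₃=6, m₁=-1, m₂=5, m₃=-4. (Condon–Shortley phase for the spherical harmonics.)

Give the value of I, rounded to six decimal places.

Checks pass: Σm=0; 14 even; l₃=6∈[4,8].
(2·2+1)(2·6+1)(2·6+1) = 845
Δ: 2! 2! 10! / 15! → 1/90090
sum: t=0:+1/69120 t=1:−1/14400 t=2:+1/69120 = -7/172800
3j²(2 6 6; 0 0 0) = Δ·Π!·Σ² = 14/715  (sign -1)
sum: t=1:−1/7257600 t=2:+1/725760 = 1/806400
3j²(2 6 6; -1 5 -4) = Δ·Π!·Σ² = 27/910  (sign +1)
combine: 4πI² = 845·14/715·27/910 = 27/55
take √, sign -1: I = -0.19764945

-0.197649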